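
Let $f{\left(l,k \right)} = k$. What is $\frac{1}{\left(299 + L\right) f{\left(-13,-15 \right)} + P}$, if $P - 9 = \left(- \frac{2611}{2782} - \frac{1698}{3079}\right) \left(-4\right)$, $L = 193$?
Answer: $- \frac{4282889}{31543648609} \approx -0.00013578$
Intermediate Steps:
$P = \frac{64072211}{4282889}$ ($P = 9 + \left(- \frac{2611}{2782} - \frac{1698}{3079}\right) \left(-4\right) = 9 - - \frac{25526210}{4282889} = 9 + \frac{25526210}{4282889} = \frac{64072211}{4282889} \approx 14.96$)
$\frac{1}{\left(299 + L\right) f{\left(-13,-15 \right)} + P} = \frac{1}{\left(299 + 193\right) \left(-15\right) + \frac{64072211}{4282889}} = \frac{1}{492 \left(-15\right) + \frac{64072211}{4282889}} = \frac{1}{-7380 + \frac{64072211}{4282889}} = \frac{1}{- \frac{31543648609}{4282889}} = - \frac{4282889}{31543648609}$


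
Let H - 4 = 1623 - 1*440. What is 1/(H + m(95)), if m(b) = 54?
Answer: 1/1241 ≈ 0.00080580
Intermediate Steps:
H = 1187 (H = 4 + (1623 - 1*440) = 4 + (1623 - 440) = 4 + 1183 = 1187)
1/(H + m(95)) = 1/(1187 + 54) = 1/1241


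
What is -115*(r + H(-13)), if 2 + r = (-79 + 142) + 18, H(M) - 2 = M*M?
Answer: -28750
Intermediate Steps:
H(M) = 2 + M² (H(M) = 2 + M*M = 2 + M²)
r = 79 (r = -2 + ((-79 + 142) + 18) = -2 + (63 + 18) = -2 + 81 = 79)
-115*(r + H(-13)) = -115*(79 + (2 + (-13)²)) = -115*(79 + (2 + 169)) = -115*(79 + 171) = -115*250 = -28750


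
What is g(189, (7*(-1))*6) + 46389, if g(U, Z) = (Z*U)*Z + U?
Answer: 379974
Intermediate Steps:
g(U, Z) = U + U*Z² (g(U, Z) = (U*Z)*Z + U = U*Z² + U = U + U*Z²)
g(189, (7*(-1))*6) + 46389 = 189*(1 + ((7*(-1))*6)²) + 46389 = 189*(1 + (-7*6)²) + 46389 = 189*(1 + (-42)²) + 46389 = 189*(1 + 1764) + 46389 = 189*1765 + 46389 = 333585 + 46389 = 379974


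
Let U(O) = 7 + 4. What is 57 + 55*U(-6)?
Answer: 662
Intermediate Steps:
U(O) = 11
57 + 55*U(-6) = 57 + 55*11 = 57 + 605 = 662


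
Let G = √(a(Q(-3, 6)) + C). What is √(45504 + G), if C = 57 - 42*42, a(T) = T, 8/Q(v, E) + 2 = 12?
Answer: √(1137600 + 5*I*√42655)/5 ≈ 213.32 + 0.096819*I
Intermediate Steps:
Q(v, E) = ⅘ (Q(v, E) = 8/(-2 + 12) = 8/10 = 8*(⅒) = ⅘)
C = -1707 (C = 57 - 1764 = -1707)
G = I*√42655/5 (G = √(⅘ - 1707) = √(-8531/5) = I*√42655/5 ≈ 41.306*I)
√(45504 + G) = √(45504 + I*√42655/5)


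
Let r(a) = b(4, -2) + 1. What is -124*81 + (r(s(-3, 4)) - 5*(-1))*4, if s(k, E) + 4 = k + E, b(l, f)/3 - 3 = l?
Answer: -9936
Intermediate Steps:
b(l, f) = 9 + 3*l
s(k, E) = -4 + E + k (s(k, E) = -4 + (k + E) = -4 + (E + k) = -4 + E + k)
r(a) = 22 (r(a) = (9 + 3*4) + 1 = (9 + 12) + 1 = 21 + 1 = 22)
-124*81 + (r(s(-3, 4)) - 5*(-1))*4 = -124*81 + (22 - 5*(-1))*4 = -10044 + (22 + 5)*4 = -10044 + 27*4 = -10044 + 108 = -9936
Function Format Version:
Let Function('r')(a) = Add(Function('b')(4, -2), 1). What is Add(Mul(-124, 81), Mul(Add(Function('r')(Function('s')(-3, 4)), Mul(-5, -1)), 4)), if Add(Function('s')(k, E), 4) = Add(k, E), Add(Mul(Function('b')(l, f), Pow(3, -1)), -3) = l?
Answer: -9936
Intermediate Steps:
Function('b')(l, f) = Add(9, Mul(3, l))
Function('s')(k, E) = Add(-4, E, k) (Function('s')(k, E) = Add(-4, Add(k, E)) = Add(-4, Add(E, k)) = Add(-4, E, k))
Function('r')(a) = 22 (Function('r')(a) = Add(Add(9, Mul(3, 4)), 1) = Add(Add(9, 12), 1) = Add(21, 1) = 22)
Add(Mul(-124, 81), Mul(Add(Function('r')(Function('s')(-3, 4)), Mul(-5, -1)), 4)) = Add(Mul(-124, 81), Mul(Add(22, Mul(-5, -1)), 4)) = Add(-10044, Mul(Add(22, 5), 4)) = Add(-10044, Mul(27, 4)) = Add(-10044, 108) = -9936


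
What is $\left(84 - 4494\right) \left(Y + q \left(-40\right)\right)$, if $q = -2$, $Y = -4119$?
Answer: $17811990$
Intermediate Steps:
$\left(84 - 4494\right) \left(Y + q \left(-40\right)\right) = \left(84 - 4494\right) \left(-4119 - -80\right) = - 4410 \left(-4119 + 80\right) = \left(-4410\right) \left(-4039\right) = 17811990$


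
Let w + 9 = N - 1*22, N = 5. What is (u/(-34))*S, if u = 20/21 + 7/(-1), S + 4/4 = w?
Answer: -1143/238 ≈ -4.8025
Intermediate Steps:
w = -26 (w = -9 + (5 - 1*22) = -9 + (5 - 22) = -9 - 17 = -26)
S = -27 (S = -1 - 26 = -27)
u = -127/21 (u = 20*(1/21) + 7*(-1) = 20/21 - 7 = -127/21 ≈ -6.0476)
(u/(-34))*S = -127/21/(-34)*(-27) = -127/21*(-1/34)*(-27) = (127/714)*(-27) = -1143/238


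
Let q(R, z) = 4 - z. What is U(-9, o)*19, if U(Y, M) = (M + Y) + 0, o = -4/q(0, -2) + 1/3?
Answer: -532/3 ≈ -177.33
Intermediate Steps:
o = -1/3 (o = -4/(4 - 1*(-2)) + 1/3 = -4/(4 + 2) + 1*(1/3) = -4/6 + 1/3 = -4*1/6 + 1/3 = -2/3 + 1/3 = -1/3 ≈ -0.33333)
U(Y, M) = M + Y
U(-9, o)*19 = (-1/3 - 9)*19 = -28/3*19 = -532/3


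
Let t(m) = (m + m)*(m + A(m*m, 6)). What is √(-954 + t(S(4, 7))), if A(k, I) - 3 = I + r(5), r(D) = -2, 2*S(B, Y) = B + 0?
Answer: 3*I*√102 ≈ 30.299*I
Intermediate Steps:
S(B, Y) = B/2 (S(B, Y) = (B + 0)/2 = B/2)
A(k, I) = 1 + I (A(k, I) = 3 + (I - 2) = 3 + (-2 + I) = 1 + I)
t(m) = 2*m*(7 + m) (t(m) = (m + m)*(m + (1 + 6)) = (2*m)*(m + 7) = (2*m)*(7 + m) = 2*m*(7 + m))
√(-954 + t(S(4, 7))) = √(-954 + 2*((½)*4)*(7 + (½)*4)) = √(-954 + 2*2*(7 + 2)) = √(-954 + 2*2*9) = √(-954 + 36) = √(-918) = 3*I*√102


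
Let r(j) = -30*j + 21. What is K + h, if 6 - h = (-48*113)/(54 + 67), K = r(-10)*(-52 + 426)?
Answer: 14532684/121 ≈ 1.2010e+5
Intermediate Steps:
r(j) = 21 - 30*j
K = 120054 (K = (21 - 30*(-10))*(-52 + 426) = (21 + 300)*374 = 321*374 = 120054)
h = 6150/121 (h = 6 - (-48*113)/(54 + 67) = 6 - (-5424)/121 = 6 - 1*(-5424/121) = 6 + 5424/121 = 6150/121 ≈ 50.826)
K + h = 120054 + 6150/121 = 14532684/121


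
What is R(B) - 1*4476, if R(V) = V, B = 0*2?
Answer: -4476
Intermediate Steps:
B = 0
R(B) - 1*4476 = 0 - 1*4476 = 0 - 4476 = -4476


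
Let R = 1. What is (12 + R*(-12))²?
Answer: 0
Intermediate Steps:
(12 + R*(-12))² = (12 + 1*(-12))² = (12 - 12)² = 0² = 0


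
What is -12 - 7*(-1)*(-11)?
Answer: -89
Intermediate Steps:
-12 - 7*(-1)*(-11) = -12 + 7*(-11) = -12 - 77 = -89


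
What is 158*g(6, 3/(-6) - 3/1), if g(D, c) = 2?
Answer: 316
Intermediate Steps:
158*g(6, 3/(-6) - 3/1) = 158*2 = 316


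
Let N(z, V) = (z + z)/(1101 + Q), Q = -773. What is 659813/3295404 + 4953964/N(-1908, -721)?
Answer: -10624404909665/24950916 ≈ -4.2581e+5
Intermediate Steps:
N(z, V) = z/164 (N(z, V) = (z + z)/(1101 - 773) = (2*z)/328 = (2*z)*(1/328) = z/164)
659813/3295404 + 4953964/N(-1908, -721) = 659813/3295404 + 4953964/(((1/164)*(-1908))) = 659813*(1/3295404) + 4953964/(-477/41) = 94259/470772 + 4953964*(-41/477) = 94259/470772 - 203112524/477 = -10624404909665/24950916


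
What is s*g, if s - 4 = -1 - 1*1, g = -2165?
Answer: -4330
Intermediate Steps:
s = 2 (s = 4 + (-1 - 1*1) = 4 + (-1 - 1) = 4 - 2 = 2)
s*g = 2*(-2165) = -4330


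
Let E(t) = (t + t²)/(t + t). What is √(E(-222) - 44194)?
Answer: I*√177218/2 ≈ 210.49*I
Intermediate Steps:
E(t) = (t + t²)/(2*t) (E(t) = (t + t²)/((2*t)) = (t + t²)*(1/(2*t)) = (t + t²)/(2*t))
√(E(-222) - 44194) = √((½ + (½)*(-222)) - 44194) = √((½ - 111) - 44194) = √(-221/2 - 44194) = √(-88609/2) = I*√177218/2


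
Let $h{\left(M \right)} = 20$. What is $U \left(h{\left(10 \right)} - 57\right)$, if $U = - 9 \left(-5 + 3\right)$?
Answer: $-666$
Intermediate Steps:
$U = 18$ ($U = \left(-9\right) \left(-2\right) = 18$)
$U \left(h{\left(10 \right)} - 57\right) = 18 \left(20 - 57\right) = 18 \left(-37\right) = -666$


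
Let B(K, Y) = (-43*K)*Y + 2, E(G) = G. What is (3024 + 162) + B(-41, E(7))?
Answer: 15529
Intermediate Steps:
B(K, Y) = 2 - 43*K*Y (B(K, Y) = -43*K*Y + 2 = 2 - 43*K*Y)
(3024 + 162) + B(-41, E(7)) = (3024 + 162) + (2 - 43*(-41)*7) = 3186 + (2 + 12341) = 3186 + 12343 = 15529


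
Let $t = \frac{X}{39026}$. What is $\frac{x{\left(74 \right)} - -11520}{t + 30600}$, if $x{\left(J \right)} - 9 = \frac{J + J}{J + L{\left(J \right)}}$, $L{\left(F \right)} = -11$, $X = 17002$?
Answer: $\frac{14175706675}{37617696963} \approx 0.37684$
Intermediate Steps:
$t = \frac{8501}{19513}$ ($t = \frac{17002}{39026} = 17002 \cdot \frac{1}{39026} = \frac{8501}{19513} \approx 0.43566$)
$x{\left(J \right)} = 9 + \frac{2 J}{-11 + J}$ ($x{\left(J \right)} = 9 + \frac{J + J}{J - 11} = 9 + \frac{2 J}{-11 + J}$)
$\frac{x{\left(74 \right)} - -11520}{t + 30600} = \frac{\frac{11 \left(-9 + 74\right)}{-11 + 74} - -11520}{\frac{8501}{19513} + 30600} = \frac{11 \cdot \frac{1}{63} \cdot 65 + 11520}{\frac{597106301}{19513}} = \left(11 \cdot \frac{1}{63} \cdot 65 + 11520\right) \frac{19513}{597106301} = \left(\frac{715}{63} + 11520\right) \frac{19513}{597106301} = \frac{726475}{63} \cdot \frac{19513}{597106301} = \frac{14175706675}{37617696963}$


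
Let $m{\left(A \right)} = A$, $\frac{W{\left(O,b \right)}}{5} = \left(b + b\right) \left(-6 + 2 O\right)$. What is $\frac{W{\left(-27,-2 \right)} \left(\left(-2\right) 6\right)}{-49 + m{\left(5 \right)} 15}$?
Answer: $- \frac{7200}{13} \approx -553.85$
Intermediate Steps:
$W{\left(O,b \right)} = 10 b \left(-6 + 2 O\right)$ ($W{\left(O,b \right)} = 5 \left(b + b\right) \left(-6 + 2 O\right) = 5 \cdot 2 b \left(-6 + 2 O\right) = 10 b \left(-6 + 2 O\right)$)
$\frac{W{\left(-27,-2 \right)} \left(\left(-2\right) 6\right)}{-49 + m{\left(5 \right)} 15} = \frac{20 \left(-2\right) \left(-3 - 27\right) \left(\left(-2\right) 6\right)}{-49 + 5 \cdot 15} = \frac{20 \left(-2\right) \left(-30\right) \left(-12\right)}{-49 + 75} = \frac{1200 \left(-12\right)}{26} = \left(-14400\right) \frac{1}{26} = - \frac{7200}{13}$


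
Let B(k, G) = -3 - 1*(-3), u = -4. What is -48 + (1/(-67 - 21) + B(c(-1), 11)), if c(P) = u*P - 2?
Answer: -4225/88 ≈ -48.011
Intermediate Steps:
c(P) = -2 - 4*P (c(P) = -4*P - 2 = -2 - 4*P)
B(k, G) = 0 (B(k, G) = -3 + 3 = 0)
-48 + (1/(-67 - 21) + B(c(-1), 11)) = -48 + (1/(-67 - 21) + 0) = -48 + (1/(-88) + 0) = -48 + (-1/88 + 0) = -48 - 1/88 = -4225/88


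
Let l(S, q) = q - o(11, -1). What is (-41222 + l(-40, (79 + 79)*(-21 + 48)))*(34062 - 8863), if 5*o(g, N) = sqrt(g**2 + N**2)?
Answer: -931254244 - 25199*sqrt(122)/5 ≈ -9.3131e+8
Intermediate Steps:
o(g, N) = sqrt(N**2 + g**2)/5 (o(g, N) = sqrt(g**2 + N**2)/5 = sqrt(N**2 + g**2)/5)
l(S, q) = q - sqrt(122)/5 (l(S, q) = q - sqrt((-1)**2 + 11**2)/5 = q - sqrt(1 + 121)/5 = q - sqrt(122)/5)
(-41222 + l(-40, (79 + 79)*(-21 + 48)))*(34062 - 8863) = (-41222 + ((79 + 79)*(-21 + 48) - sqrt(122)/5))*(34062 - 8863) = (-41222 + (158*27 - sqrt(122)/5))*25199 = (-41222 + (4266 - sqrt(122)/5))*25199 = (-36956 - sqrt(122)/5)*25199 = -931254244 - 25199*sqrt(122)/5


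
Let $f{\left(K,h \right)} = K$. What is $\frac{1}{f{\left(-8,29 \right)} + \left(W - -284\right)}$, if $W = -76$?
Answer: $\frac{1}{200} \approx 0.005$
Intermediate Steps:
$\frac{1}{f{\left(-8,29 \right)} + \left(W - -284\right)} = \frac{1}{-8 - -208} = \frac{1}{-8 + \left(-76 + 284\right)} = \frac{1}{-8 + 208} = \frac{1}{200}$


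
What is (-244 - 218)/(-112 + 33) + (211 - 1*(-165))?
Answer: 30166/79 ≈ 381.85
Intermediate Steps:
(-244 - 218)/(-112 + 33) + (211 - 1*(-165)) = -462/(-79) + (211 + 165) = -462*(-1/79) + 376 = 462/79 + 376 = 30166/79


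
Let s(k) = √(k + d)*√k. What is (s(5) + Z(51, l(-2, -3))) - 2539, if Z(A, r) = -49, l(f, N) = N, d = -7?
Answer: -2588 + I*√10 ≈ -2588.0 + 3.1623*I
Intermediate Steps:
s(k) = √k*√(-7 + k) (s(k) = √(k - 7)*√k = √(-7 + k)*√k = √k*√(-7 + k))
(s(5) + Z(51, l(-2, -3))) - 2539 = (√5*√(-7 + 5) - 49) - 2539 = (√5*√(-2) - 49) - 2539 = (√5*(I*√2) - 49) - 2539 = (I*√10 - 49) - 2539 = (-49 + I*√10) - 2539 = -2588 + I*√10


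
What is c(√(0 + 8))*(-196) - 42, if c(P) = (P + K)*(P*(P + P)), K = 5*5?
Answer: -78442 - 6272*√2 ≈ -87312.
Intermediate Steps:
K = 25
c(P) = 2*P²*(25 + P) (c(P) = (P + 25)*(P*(P + P)) = (25 + P)*(P*(2*P)) = (25 + P)*(2*P²) = 2*P²*(25 + P))
c(√(0 + 8))*(-196) - 42 = (2*(√(0 + 8))²*(25 + √(0 + 8)))*(-196) - 42 = (2*(√8)²*(25 + √8))*(-196) - 42 = (2*(2*√2)²*(25 + 2*√2))*(-196) - 42 = (2*8*(25 + 2*√2))*(-196) - 42 = (400 + 32*√2)*(-196) - 42 = (-78400 - 6272*√2) - 42 = -78442 - 6272*√2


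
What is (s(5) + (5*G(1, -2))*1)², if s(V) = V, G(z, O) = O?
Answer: 25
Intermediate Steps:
(s(5) + (5*G(1, -2))*1)² = (5 + (5*(-2))*1)² = (5 - 10*1)² = (5 - 10)² = (-5)² = 25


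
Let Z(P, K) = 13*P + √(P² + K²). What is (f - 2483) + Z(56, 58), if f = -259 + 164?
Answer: -1850 + 10*√65 ≈ -1769.4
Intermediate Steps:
f = -95
Z(P, K) = √(K² + P²) + 13*P (Z(P, K) = 13*P + √(K² + P²) = √(K² + P²) + 13*P)
(f - 2483) + Z(56, 58) = (-95 - 2483) + (√(58² + 56²) + 13*56) = -2578 + (√(3364 + 3136) + 728) = -2578 + (√6500 + 728) = -2578 + (10*√65 + 728) = -2578 + (728 + 10*√65) = -1850 + 10*√65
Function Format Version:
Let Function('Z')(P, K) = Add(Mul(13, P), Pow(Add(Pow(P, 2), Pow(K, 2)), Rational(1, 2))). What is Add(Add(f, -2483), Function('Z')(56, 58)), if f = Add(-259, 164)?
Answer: Add(-1850, Mul(10, Pow(65, Rational(1, 2)))) ≈ -1769.4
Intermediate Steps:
f = -95
Function('Z')(P, K) = Add(Pow(Add(Pow(K, 2), Pow(P, 2)), Rational(1, 2)), Mul(13, P)) (Function('Z')(P, K) = Add(Mul(13, P), Pow(Add(Pow(K, 2), Pow(P, 2)), Rational(1, 2))) = Add(Pow(Add(Pow(K, 2), Pow(P, 2)), Rational(1, 2)), Mul(13, P)))
Add(Add(f, -2483), Function('Z')(56, 58)) = Add(Add(-95, -2483), Add(Pow(Add(Pow(58, 2), Pow(56, 2)), Rational(1, 2)), Mul(13, 56))) = Add(-2578, Add(Pow(Add(3364, 3136), Rational(1, 2)), 728)) = Add(-2578, Add(Pow(6500, Rational(1, 2)), 728)) = Add(-2578, Add(Mul(10, Pow(65, Rational(1, 2))), 728)) = Add(-2578, Add(728, Mul(10, Pow(65, Rational(1, 2))))) = Add(-1850, Mul(10, Pow(65, Rational(1, 2))))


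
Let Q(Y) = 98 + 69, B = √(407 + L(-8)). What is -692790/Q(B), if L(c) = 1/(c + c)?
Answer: -692790/167 ≈ -4148.4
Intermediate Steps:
L(c) = 1/(2*c)
B = √6511/4 (B = √(407 + (½)/(-8)) = √(407 + (½)*(-⅛)) = √(407 - 1/16) = √(6511/16) = √6511/4 ≈ 20.173)
Q(Y) = 167
-692790/Q(B) = -692790/167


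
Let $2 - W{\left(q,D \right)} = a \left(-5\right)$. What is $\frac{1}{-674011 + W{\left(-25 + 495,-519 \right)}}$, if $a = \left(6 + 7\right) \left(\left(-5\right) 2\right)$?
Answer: $- \frac{1}{674659} \approx -1.4822 \cdot 10^{-6}$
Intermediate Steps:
$a = -130$ ($a = 13 \left(-10\right) = -130$)
$W{\left(q,D \right)} = -648$ ($W{\left(q,D \right)} = 2 - \left(-130\right) \left(-5\right) = 2 - 650 = -648$)
$\frac{1}{-674011 + W{\left(-25 + 495,-519 \right)}} = \frac{1}{-674011 - 648} = \frac{1}{-674659} = - \frac{1}{674659}$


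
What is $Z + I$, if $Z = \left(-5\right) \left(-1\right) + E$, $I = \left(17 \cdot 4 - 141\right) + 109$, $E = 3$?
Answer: $44$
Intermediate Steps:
$I = 36$ ($I = \left(68 - 141\right) + 109 = -73 + 109 = 36$)
$Z = 8$ ($Z = \left(-5\right) \left(-1\right) + 3 = 5 + 3 = 8$)
$Z + I = 8 + 36 = 44$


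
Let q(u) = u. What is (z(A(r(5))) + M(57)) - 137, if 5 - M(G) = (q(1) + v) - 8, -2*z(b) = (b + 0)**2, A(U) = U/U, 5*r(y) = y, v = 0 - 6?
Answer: -239/2 ≈ -119.50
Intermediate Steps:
v = -6
r(y) = y/5
A(U) = 1
z(b) = -b**2/2 (z(b) = -(b + 0)**2/2 = -b**2/2)
M(G) = 18 (M(G) = 5 - ((1 - 6) - 8) = 5 - (-5 - 8) = 5 - 1*(-13) = 5 + 13 = 18)
(z(A(r(5))) + M(57)) - 137 = (-1/2*1**2 + 18) - 137 = (-1/2*1 + 18) - 137 = (-1/2 + 18) - 137 = 35/2 - 137 = -239/2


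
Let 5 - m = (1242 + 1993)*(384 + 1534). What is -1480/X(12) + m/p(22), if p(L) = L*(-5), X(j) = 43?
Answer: 53328075/946 ≈ 56372.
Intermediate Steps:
p(L) = -5*L
m = -6204725 (m = 5 - (1242 + 1993)*(384 + 1534) = 5 - 3235*1918 = 5 - 1*6204730 = 5 - 6204730 = -6204725)
-1480/X(12) + m/p(22) = -1480/43 - 6204725/((-5*22)) = -1480*1/43 - 6204725/(-110) = -1480/43 - 6204725*(-1/110) = -1480/43 + 1240945/22 = 53328075/946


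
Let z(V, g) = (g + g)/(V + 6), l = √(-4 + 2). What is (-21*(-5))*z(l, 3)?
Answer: 1890/19 - 315*I*√2/19 ≈ 99.474 - 23.446*I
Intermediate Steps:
l = I*√2 (l = √(-2) = I*√2 ≈ 1.4142*I)
z(V, g) = 2*g/(6 + V) (z(V, g) = (2*g)/(6 + V) = 2*g/(6 + V))
(-21*(-5))*z(l, 3) = (-21*(-5))*(2*3/(6 + I*√2)) = 105*(6/(6 + I*√2)) = 630/(6 + I*√2)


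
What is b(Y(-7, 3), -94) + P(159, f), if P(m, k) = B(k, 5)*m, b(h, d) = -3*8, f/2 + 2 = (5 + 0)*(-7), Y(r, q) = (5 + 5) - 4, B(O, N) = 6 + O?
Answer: -10836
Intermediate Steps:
Y(r, q) = 6 (Y(r, q) = 10 - 4 = 6)
f = -74 (f = -4 + 2*((5 + 0)*(-7)) = -4 + 2*(5*(-7)) = -4 + 2*(-35) = -4 - 70 = -74)
b(h, d) = -24
P(m, k) = m*(6 + k) (P(m, k) = (6 + k)*m = m*(6 + k))
b(Y(-7, 3), -94) + P(159, f) = -24 + 159*(6 - 74) = -24 + 159*(-68) = -24 - 10812 = -10836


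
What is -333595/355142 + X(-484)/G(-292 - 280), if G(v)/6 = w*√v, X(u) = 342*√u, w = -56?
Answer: -333595/355142 - 57*√143/728 ≈ -1.8756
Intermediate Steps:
G(v) = -336*√v (G(v) = 6*(-56*√v) = -336*√v)
-333595/355142 + X(-484)/G(-292 - 280) = -333595/355142 + (342*√(-484))/((-336*√(-292 - 280))) = -333595*1/355142 + (342*(22*I))/((-672*I*√143)) = -333595/355142 + (7524*I)/((-672*I*√143)) = -333595/355142 + (7524*I)*(I*√143/96096) = -333595/355142 - 57*√143/728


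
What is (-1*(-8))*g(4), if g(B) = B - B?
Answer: 0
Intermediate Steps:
g(B) = 0
(-1*(-8))*g(4) = -1*(-8)*0 = 8*0 = 0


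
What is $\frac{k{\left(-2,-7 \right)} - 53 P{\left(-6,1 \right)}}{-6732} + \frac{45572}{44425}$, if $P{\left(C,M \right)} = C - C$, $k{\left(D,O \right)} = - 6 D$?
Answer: $\frac{25521467}{24922425} \approx 1.024$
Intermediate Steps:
$P{\left(C,M \right)} = 0$
$\frac{k{\left(-2,-7 \right)} - 53 P{\left(-6,1 \right)}}{-6732} + \frac{45572}{44425} = \frac{\left(-6\right) \left(-2\right) - 0}{-6732} + \frac{45572}{44425} = \left(12 + 0\right) \left(- \frac{1}{6732}\right) + 45572 \cdot \frac{1}{44425} = 12 \left(- \frac{1}{6732}\right) + \frac{45572}{44425} = - \frac{1}{561} + \frac{45572}{44425} = \frac{25521467}{24922425}$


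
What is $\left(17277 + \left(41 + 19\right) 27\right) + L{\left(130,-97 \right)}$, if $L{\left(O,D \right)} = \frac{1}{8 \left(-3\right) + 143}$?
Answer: $\frac{2248744}{119} \approx 18897.0$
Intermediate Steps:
$L{\left(O,D \right)} = \frac{1}{119}$ ($L{\left(O,D \right)} = \frac{1}{-24 + 143} = \frac{1}{119}$)
$\left(17277 + \left(41 + 19\right) 27\right) + L{\left(130,-97 \right)} = \left(17277 + \left(41 + 19\right) 27\right) + \frac{1}{119} = \left(17277 + 60 \cdot 27\right) + \frac{1}{119} = \left(17277 + 1620\right) + \frac{1}{119} = 18897 + \frac{1}{119} = \frac{2248744}{119}$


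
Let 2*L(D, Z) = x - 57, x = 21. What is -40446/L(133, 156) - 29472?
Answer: -27225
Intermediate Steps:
L(D, Z) = -18 (L(D, Z) = (21 - 57)/2 = (1/2)*(-36) = -18)
-40446/L(133, 156) - 29472 = -40446/(-18) - 29472 = -40446*(-1/18) - 29472 = 2247 - 29472 = -27225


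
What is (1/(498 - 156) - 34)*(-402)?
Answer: 779009/57 ≈ 13667.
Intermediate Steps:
(1/(498 - 156) - 34)*(-402) = (1/342 - 34)*(-402) = -11627/342*(-402) = 779009/57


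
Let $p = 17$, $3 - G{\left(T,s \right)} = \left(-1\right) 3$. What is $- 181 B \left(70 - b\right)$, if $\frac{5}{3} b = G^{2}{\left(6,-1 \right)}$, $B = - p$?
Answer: $\frac{744634}{5} \approx 1.4893 \cdot 10^{5}$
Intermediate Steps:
$G{\left(T,s \right)} = 6$ ($G{\left(T,s \right)} = 3 - \left(-1\right) 3 = 3 - -3 = 3 + 3 = 6$)
$B = -17$ ($B = \left(-1\right) 17 = -17$)
$b = \frac{108}{5}$ ($b = \frac{3 \cdot 6^{2}}{5} = \frac{3}{5} \cdot 36 = \frac{108}{5} \approx 21.6$)
$- 181 B \left(70 - b\right) = \left(-181\right) \left(-17\right) \left(70 - \frac{108}{5}\right) = 3077 \left(70 - \frac{108}{5}\right) = 3077 \cdot \frac{242}{5} = \frac{744634}{5}$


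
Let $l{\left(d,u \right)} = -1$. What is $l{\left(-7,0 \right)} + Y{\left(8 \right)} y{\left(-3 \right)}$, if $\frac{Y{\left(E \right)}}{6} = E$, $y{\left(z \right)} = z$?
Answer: $-145$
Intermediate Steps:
$Y{\left(E \right)} = 6 E$
$l{\left(-7,0 \right)} + Y{\left(8 \right)} y{\left(-3 \right)} = -1 + 6 \cdot 8 \left(-3\right) = -1 + 48 \left(-3\right) = -1 - 144 = -145$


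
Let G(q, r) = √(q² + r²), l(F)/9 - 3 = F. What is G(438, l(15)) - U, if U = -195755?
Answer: 195755 + 6*√6058 ≈ 1.9622e+5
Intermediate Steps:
l(F) = 27 + 9*F
G(438, l(15)) - U = √(438² + (27 + 9*15)²) - 1*(-195755) = √(191844 + (27 + 135)²) + 195755 = √(191844 + 162²) + 195755 = √(191844 + 26244) + 195755 = √218088 + 195755 = 6*√6058 + 195755 = 195755 + 6*√6058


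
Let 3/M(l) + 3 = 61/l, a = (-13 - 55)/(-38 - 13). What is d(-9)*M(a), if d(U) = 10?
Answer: 40/57 ≈ 0.70175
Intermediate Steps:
a = 4/3 (a = -68/(-51) = -68*(-1/51) = 4/3 ≈ 1.3333)
M(l) = 3/(-3 + 61/l)
d(-9)*M(a) = 10*(-3*4/3/(-61 + 3*(4/3))) = 10*(-3*4/3/(-61 + 4)) = 10*(-3*4/3/(-57)) = 10*(-3*4/3*(-1/57)) = 10*(4/57) = 40/57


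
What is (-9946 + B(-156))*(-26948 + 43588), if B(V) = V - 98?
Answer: -169728000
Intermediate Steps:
B(V) = -98 + V
(-9946 + B(-156))*(-26948 + 43588) = (-9946 + (-98 - 156))*(-26948 + 43588) = (-9946 - 254)*16640 = -10200*16640 = -169728000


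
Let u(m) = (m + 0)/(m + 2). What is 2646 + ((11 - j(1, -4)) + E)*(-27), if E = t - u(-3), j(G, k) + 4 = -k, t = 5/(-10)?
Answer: 4887/2 ≈ 2443.5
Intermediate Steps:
u(m) = m/(2 + m)
t = -1/2 (t = 5*(-1/10) = -1/2 ≈ -0.50000)
j(G, k) = -4 - k
E = -7/2 (E = -1/2 - (-3)/(2 - 3) = -1/2 - (-3)/(-1) = -1/2 - (-3)*(-1) = -1/2 - 1*3 = -1/2 - 3 = -7/2 ≈ -3.5000)
2646 + ((11 - j(1, -4)) + E)*(-27) = 2646 + ((11 - (-4 - 1*(-4))) - 7/2)*(-27) = 2646 + ((11 - (-4 + 4)) - 7/2)*(-27) = 2646 + ((11 - 1*0) - 7/2)*(-27) = 2646 + ((11 + 0) - 7/2)*(-27) = 2646 + (11 - 7/2)*(-27) = 2646 + (15/2)*(-27) = 2646 - 405/2 = 4887/2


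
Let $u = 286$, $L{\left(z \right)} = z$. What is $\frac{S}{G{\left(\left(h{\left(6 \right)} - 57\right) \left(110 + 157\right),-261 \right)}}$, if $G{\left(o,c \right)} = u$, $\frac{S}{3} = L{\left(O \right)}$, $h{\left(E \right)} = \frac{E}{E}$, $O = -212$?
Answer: $- \frac{318}{143} \approx -2.2238$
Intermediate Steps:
$h{\left(E \right)} = 1$
$S = -636$ ($S = 3 \left(-212\right) = -636$)
$G{\left(o,c \right)} = 286$
$\frac{S}{G{\left(\left(h{\left(6 \right)} - 57\right) \left(110 + 157\right),-261 \right)}} = - \frac{636}{286} = \left(-636\right) \frac{1}{286} = - \frac{318}{143}$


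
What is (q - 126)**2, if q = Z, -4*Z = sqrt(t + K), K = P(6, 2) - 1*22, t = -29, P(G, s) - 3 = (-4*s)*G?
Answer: (126 + I*sqrt(6))**2 ≈ 15870.0 + 617.27*I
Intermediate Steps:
P(G, s) = 3 - 4*G*s (P(G, s) = 3 + (-4*s)*G = 3 - 4*G*s)
K = -67 (K = (3 - 4*6*2) - 1*22 = (3 - 48) - 22 = -45 - 22 = -67)
Z = -I*sqrt(6) (Z = -sqrt(-29 - 67)/4 = -I*sqrt(6) ≈ -2.4495*I)
q = -I*sqrt(6) ≈ -2.4495*I
(q - 126)**2 = (-I*sqrt(6) - 126)**2 = (-126 - I*sqrt(6))**2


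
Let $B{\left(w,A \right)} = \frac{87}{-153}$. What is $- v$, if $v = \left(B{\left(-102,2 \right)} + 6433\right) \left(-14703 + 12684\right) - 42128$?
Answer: $\frac{221496518}{17} \approx 1.3029 \cdot 10^{7}$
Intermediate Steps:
$B{\left(w,A \right)} = - \frac{29}{51}$ ($B{\left(w,A \right)} = 87 \left(- \frac{1}{153}\right) = - \frac{29}{51}$)
$v = - \frac{221496518}{17}$ ($v = \left(- \frac{29}{51} + 6433\right) \left(-14703 + 12684\right) - 42128 = \frac{328054}{51} \left(-2019\right) - 42128 = - \frac{220780342}{17} - 42128 = - \frac{221496518}{17} \approx -1.3029 \cdot 10^{7}$)
$- v = \left(-1\right) \left(- \frac{221496518}{17}\right) = \frac{221496518}{17}$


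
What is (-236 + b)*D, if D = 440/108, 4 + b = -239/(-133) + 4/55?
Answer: -387094/399 ≈ -970.16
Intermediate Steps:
b = -15583/7315 (b = -4 + (-239/(-133) + 4/55) = -4 + (-239*(-1/133) + 4*(1/55)) = -4 + (239/133 + 4/55) = -4 + 13677/7315 = -15583/7315 ≈ -2.1303)
D = 110/27 (D = 440*(1/108) = 110/27 ≈ 4.0741)
(-236 + b)*D = (-236 - 15583/7315)*(110/27) = -1741923/7315*110/27 = -387094/399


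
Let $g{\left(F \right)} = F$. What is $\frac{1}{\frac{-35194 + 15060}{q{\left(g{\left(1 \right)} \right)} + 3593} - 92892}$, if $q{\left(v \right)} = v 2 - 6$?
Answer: $- \frac{3589}{333409522} \approx -1.0765 \cdot 10^{-5}$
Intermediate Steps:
$q{\left(v \right)} = -6 + 2 v$ ($q{\left(v \right)} = 2 v - 6 = -6 + 2 v$)
$\frac{1}{\frac{-35194 + 15060}{q{\left(g{\left(1 \right)} \right)} + 3593} - 92892} = \frac{1}{\frac{-35194 + 15060}{\left(-6 + 2 \cdot 1\right) + 3593} - 92892} = \frac{1}{- \frac{20134}{\left(-6 + 2\right) + 3593} - 92892} = \frac{1}{- \frac{20134}{-4 + 3593} - 92892} = \frac{1}{- \frac{20134}{3589} - 92892} = \frac{1}{- \frac{333409522}{3589}} = - \frac{3589}{333409522}$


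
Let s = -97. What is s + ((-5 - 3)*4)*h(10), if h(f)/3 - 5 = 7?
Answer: -1249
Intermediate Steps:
h(f) = 36 (h(f) = 15 + 3*7 = 15 + 21 = 36)
s + ((-5 - 3)*4)*h(10) = -97 + ((-5 - 3)*4)*36 = -97 - 8*4*36 = -97 - 32*36 = -97 - 1152 = -1249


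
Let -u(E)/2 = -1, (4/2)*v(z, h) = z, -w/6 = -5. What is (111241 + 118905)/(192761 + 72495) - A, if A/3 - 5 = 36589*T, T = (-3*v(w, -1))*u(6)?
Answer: 1310234116493/132628 ≈ 9.8790e+6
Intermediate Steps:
w = 30 (w = -6*(-5) = 30)
v(z, h) = z/2
u(E) = 2 (u(E) = -2*(-1) = 2)
T = -90 (T = -3*30/2*2 = -3*15*2 = -45*2 = -90)
A = -9879015 (A = 15 + 3*(36589*(-90)) = 15 + 3*(-3293010) = 15 - 9879030 = -9879015)
(111241 + 118905)/(192761 + 72495) - A = (111241 + 118905)/(192761 + 72495) - 1*(-9879015) = 230146/265256 + 9879015 = 230146*(1/265256) + 9879015 = 115073/132628 + 9879015 = 1310234116493/132628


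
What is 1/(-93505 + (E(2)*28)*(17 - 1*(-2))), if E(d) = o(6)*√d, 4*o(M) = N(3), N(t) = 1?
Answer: -93505/8743149647 - 133*√2/8743149647 ≈ -1.0716e-5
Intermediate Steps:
o(M) = ¼ (o(M) = (¼)*1 = ¼)
E(d) = √d/4
1/(-93505 + (E(2)*28)*(17 - 1*(-2))) = 1/(-93505 + ((√2/4)*28)*(17 - 1*(-2))) = 1/(-93505 + (7*√2)*(17 + 2)) = 1/(-93505 + (7*√2)*19) = 1/(-93505 + 133*√2)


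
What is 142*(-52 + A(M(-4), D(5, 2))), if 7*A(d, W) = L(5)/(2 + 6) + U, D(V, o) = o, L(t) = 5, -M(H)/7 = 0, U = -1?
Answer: -206965/28 ≈ -7391.6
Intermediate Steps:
M(H) = 0 (M(H) = -7*0 = 0)
A(d, W) = -3/56 (A(d, W) = (5/(2 + 6) - 1)/7 = (5/8 - 1)/7 = (⅐)*(-3/8) = -3/56)
142*(-52 + A(M(-4), D(5, 2))) = 142*(-52 - 3/56) = 142*(-2915/56) = -206965/28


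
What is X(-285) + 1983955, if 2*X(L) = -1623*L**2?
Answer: -127860265/2 ≈ -6.3930e+7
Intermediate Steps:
X(L) = -1623*L**2/2 (X(L) = (-1623*L**2)/2 = -1623*L**2/2)
X(-285) + 1983955 = -1623/2*(-285)**2 + 1983955 = -1623/2*81225 + 1983955 = -131828175/2 + 1983955 = -127860265/2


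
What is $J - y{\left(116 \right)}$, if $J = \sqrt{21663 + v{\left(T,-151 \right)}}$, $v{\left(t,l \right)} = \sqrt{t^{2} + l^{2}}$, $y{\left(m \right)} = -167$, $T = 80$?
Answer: $167 + \sqrt{21663 + \sqrt{29201}} \approx 314.76$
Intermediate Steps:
$v{\left(t,l \right)} = \sqrt{l^{2} + t^{2}}$
$J = \sqrt{21663 + \sqrt{29201}}$ ($J = \sqrt{21663 + \sqrt{\left(-151\right)^{2} + 80^{2}}} = \sqrt{21663 + \sqrt{22801 + 6400}} = \sqrt{21663 + \sqrt{29201}} \approx 147.76$)
$J - y{\left(116 \right)} = \sqrt{21663 + \sqrt{29201}} - -167 = \sqrt{21663 + \sqrt{29201}} + 167 = 167 + \sqrt{21663 + \sqrt{29201}}$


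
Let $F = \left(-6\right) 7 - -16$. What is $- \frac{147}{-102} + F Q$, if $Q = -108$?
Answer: $\frac{95521}{34} \approx 2809.4$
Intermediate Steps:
$F = -26$ ($F = -42 + 16 = -26$)
$- \frac{147}{-102} + F Q = - \frac{147}{-102} - -2808 = \left(-147\right) \left(- \frac{1}{102}\right) + 2808 = \frac{49}{34} + 2808 = \frac{95521}{34}$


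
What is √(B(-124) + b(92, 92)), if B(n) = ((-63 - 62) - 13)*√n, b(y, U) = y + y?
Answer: 2*√(46 - 69*I*√31) ≈ 29.425 - 26.112*I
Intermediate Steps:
b(y, U) = 2*y
B(n) = -138*√n (B(n) = (-125 - 13)*√n = -138*√n)
√(B(-124) + b(92, 92)) = √(-276*I*√31 + 2*92) = √(-276*I*√31 + 184) = √(184 - 276*I*√31)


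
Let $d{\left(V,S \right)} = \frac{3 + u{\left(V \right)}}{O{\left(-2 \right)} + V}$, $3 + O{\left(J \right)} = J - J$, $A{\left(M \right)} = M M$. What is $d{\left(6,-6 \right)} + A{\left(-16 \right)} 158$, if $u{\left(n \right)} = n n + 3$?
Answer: $40462$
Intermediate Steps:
$A{\left(M \right)} = M^{2}$
$u{\left(n \right)} = 3 + n^{2}$ ($u{\left(n \right)} = n^{2} + 3 = 3 + n^{2}$)
$O{\left(J \right)} = -3$ ($O{\left(J \right)} = -3 + \left(J - J\right) = -3 + 0 = -3$)
$d{\left(V,S \right)} = \frac{6 + V^{2}}{-3 + V}$ ($d{\left(V,S \right)} = \frac{3 + \left(3 + V^{2}\right)}{-3 + V} = \frac{6 + V^{2}}{-3 + V}$)
$d{\left(6,-6 \right)} + A{\left(-16 \right)} 158 = \frac{6 + 6^{2}}{-3 + 6} + \left(-16\right)^{2} \cdot 158 = \frac{6 + 36}{3} + 256 \cdot 158 = \frac{1}{3} \cdot 42 + 40448 = 14 + 40448 = 40462$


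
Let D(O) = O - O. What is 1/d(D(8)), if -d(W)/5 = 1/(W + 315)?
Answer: -63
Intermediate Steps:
D(O) = 0
d(W) = -5/(315 + W) (d(W) = -5/(W + 315) = -5/(315 + W))
1/d(D(8)) = 1/(-5/(315 + 0)) = 1/(-5/315) = 1/(-5*1/315) = 1/(-1/63) = -63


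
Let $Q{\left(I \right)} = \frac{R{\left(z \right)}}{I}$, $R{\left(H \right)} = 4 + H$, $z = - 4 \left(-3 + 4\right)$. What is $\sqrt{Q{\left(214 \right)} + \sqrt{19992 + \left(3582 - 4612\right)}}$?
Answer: $\sqrt[4]{18962} \approx 11.735$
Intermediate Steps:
$z = -4$ ($z = \left(-4\right) 1 = -4$)
$Q{\left(I \right)} = 0$ ($Q{\left(I \right)} = \frac{4 - 4}{I} = \frac{0}{I} = 0$)
$\sqrt{Q{\left(214 \right)} + \sqrt{19992 + \left(3582 - 4612\right)}} = \sqrt{0 + \sqrt{19992 + \left(3582 - 4612\right)}} = \sqrt{0 + \sqrt{19992 - 1030}} = \sqrt{0 + \sqrt{18962}} = \sqrt{\sqrt{18962}} = \sqrt[4]{18962}$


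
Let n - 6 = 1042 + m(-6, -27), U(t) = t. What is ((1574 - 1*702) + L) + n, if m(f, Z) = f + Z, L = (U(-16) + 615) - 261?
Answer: 2225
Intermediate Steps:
L = 338 (L = (-16 + 615) - 261 = 599 - 261 = 338)
m(f, Z) = Z + f
n = 1015 (n = 6 + (1042 + (-27 - 6)) = 6 + (1042 - 33) = 6 + 1009 = 1015)
((1574 - 1*702) + L) + n = ((1574 - 1*702) + 338) + 1015 = ((1574 - 702) + 338) + 1015 = (872 + 338) + 1015 = 1210 + 1015 = 2225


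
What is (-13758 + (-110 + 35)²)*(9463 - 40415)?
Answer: 251732616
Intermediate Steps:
(-13758 + (-110 + 35)²)*(9463 - 40415) = (-13758 + (-75)²)*(-30952) = (-13758 + 5625)*(-30952) = -8133*(-30952) = 251732616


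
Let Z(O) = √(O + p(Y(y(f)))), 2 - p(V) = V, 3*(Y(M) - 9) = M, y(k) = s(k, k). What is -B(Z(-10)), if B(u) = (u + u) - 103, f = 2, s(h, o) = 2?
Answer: 103 - 2*I*√159/3 ≈ 103.0 - 8.4063*I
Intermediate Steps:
y(k) = 2
Y(M) = 9 + M/3
p(V) = 2 - V
Z(O) = √(-23/3 + O) (Z(O) = √(O + (2 - (9 + (⅓)*2))) = √(O + (2 - (9 + ⅔))) = √(O + (2 - 1*29/3)) = √(O + (2 - 29/3)) = √(O - 23/3) = √(-23/3 + O))
B(u) = -103 + 2*u (B(u) = 2*u - 103 = -103 + 2*u)
-B(Z(-10)) = -(-103 + 2*(√(-69 + 9*(-10))/3)) = -(-103 + 2*(√(-69 - 90)/3)) = -(-103 + 2*(√(-159)/3)) = -(-103 + 2*((I*√159)/3)) = -(-103 + 2*(I*√159/3)) = -(-103 + 2*I*√159/3) = 103 - 2*I*√159/3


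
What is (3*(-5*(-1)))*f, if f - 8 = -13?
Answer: -75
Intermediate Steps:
f = -5 (f = 8 - 13 = -5)
(3*(-5*(-1)))*f = (3*(-5*(-1)))*(-5) = (3*5)*(-5) = 15*(-5) = -75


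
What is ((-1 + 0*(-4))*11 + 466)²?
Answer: 207025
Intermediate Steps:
((-1 + 0*(-4))*11 + 466)² = ((-1 + 0)*11 + 466)² = (-1*11 + 466)² = (-11 + 466)² = 455² = 207025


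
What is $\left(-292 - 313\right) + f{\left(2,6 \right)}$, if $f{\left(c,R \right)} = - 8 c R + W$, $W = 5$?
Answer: $-696$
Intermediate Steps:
$f{\left(c,R \right)} = 5 - 8 R c$ ($f{\left(c,R \right)} = - 8 c R + 5 = - 8 R c + 5 = 5 - 8 R c$)
$\left(-292 - 313\right) + f{\left(2,6 \right)} = \left(-292 - 313\right) + \left(5 - 48 \cdot 2\right) = -605 + \left(5 - 96\right) = -605 - 91 = -696$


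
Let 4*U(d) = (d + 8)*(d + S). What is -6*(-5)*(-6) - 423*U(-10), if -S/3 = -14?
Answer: 6588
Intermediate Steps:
S = 42 (S = -3*(-14) = 42)
U(d) = (8 + d)*(42 + d)/4 (U(d) = ((d + 8)*(d + 42))/4 = ((8 + d)*(42 + d))/4 = (8 + d)*(42 + d)/4)
-6*(-5)*(-6) - 423*U(-10) = -6*(-5)*(-6) - 423*(84 + (¼)*(-10)² + (25/2)*(-10)) = 30*(-6) - 423*(84 + (¼)*100 - 125) = -180 - 423*(84 + 25 - 125) = -180 - 423*(-16) = -180 + 6768 = 6588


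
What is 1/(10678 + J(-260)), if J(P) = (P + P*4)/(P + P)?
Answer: 2/21361 ≈ 9.3629e-5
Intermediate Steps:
J(P) = 5/2 (J(P) = (P + 4*P)/((2*P)) = (5*P)*(1/(2*P)) = 5/2)
1/(10678 + J(-260)) = 1/(10678 + 5/2) = 1/(21361/2) = 2/21361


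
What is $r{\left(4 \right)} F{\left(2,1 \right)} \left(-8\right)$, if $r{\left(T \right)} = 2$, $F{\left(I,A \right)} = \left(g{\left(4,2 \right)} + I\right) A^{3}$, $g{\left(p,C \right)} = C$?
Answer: $-64$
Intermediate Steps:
$F{\left(I,A \right)} = A^{3} \left(2 + I\right)$ ($F{\left(I,A \right)} = \left(2 + I\right) A^{3} = A^{3} \left(2 + I\right)$)
$r{\left(4 \right)} F{\left(2,1 \right)} \left(-8\right) = 2 \cdot 1^{3} \left(2 + 2\right) \left(-8\right) = 2 \cdot 1 \cdot 4 \left(-8\right) = 2 \cdot 4 \left(-8\right) = 8 \left(-8\right) = -64$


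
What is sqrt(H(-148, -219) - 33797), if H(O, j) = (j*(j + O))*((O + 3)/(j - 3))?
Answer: sqrt(102395058)/74 ≈ 136.74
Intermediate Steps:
H(O, j) = j*(3 + O)*(O + j)/(-3 + j) (H(O, j) = (j*(O + j))*((3 + O)/(-3 + j)) = j*(3 + O)*(O + j)/(-3 + j))
sqrt(H(-148, -219) - 33797) = sqrt(-219*((-148)**2 + 3*(-148) + 3*(-219) - 148*(-219))/(-3 - 219) - 33797) = sqrt(-219*(21904 - 444 - 657 + 32412)/(-222) - 33797) = sqrt(-219*(-1/222)*53215 - 33797) = sqrt(3884695/74 - 33797) = sqrt(1383717/74) = sqrt(102395058)/74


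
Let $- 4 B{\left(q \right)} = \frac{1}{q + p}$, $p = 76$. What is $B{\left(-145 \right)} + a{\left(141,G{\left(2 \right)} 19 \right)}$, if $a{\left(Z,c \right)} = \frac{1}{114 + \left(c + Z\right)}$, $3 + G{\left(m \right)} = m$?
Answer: $\frac{32}{4071} \approx 0.0078605$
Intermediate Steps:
$G{\left(m \right)} = -3 + m$
$B{\left(q \right)} = - \frac{1}{4 \left(76 + q\right)}$ ($B{\left(q \right)} = - \frac{1}{4 \left(q + 76\right)} = - \frac{1}{4 \left(76 + q\right)}$)
$a{\left(Z,c \right)} = \frac{1}{114 + Z + c}$ ($a{\left(Z,c \right)} = \frac{1}{114 + \left(Z + c\right)} = \frac{1}{114 + Z + c}$)
$B{\left(-145 \right)} + a{\left(141,G{\left(2 \right)} 19 \right)} = - \frac{1}{304 + 4 \left(-145\right)} + \frac{1}{114 + 141 + \left(-3 + 2\right) 19} = - \frac{1}{304 - 580} + \frac{1}{114 + 141 - 19} = - \frac{1}{-276} + \frac{1}{114 + 141 - 19} = \left(-1\right) \left(- \frac{1}{276}\right) + \frac{1}{236} = \frac{1}{276} + \frac{1}{236} = \frac{32}{4071}$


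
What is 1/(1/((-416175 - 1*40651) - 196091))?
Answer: -652917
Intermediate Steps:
1/(1/((-416175 - 1*40651) - 196091)) = 1/(1/((-416175 - 40651) - 196091)) = 1/(1/(-456826 - 196091)) = 1/(1/(-652917)) = 1/(-1/652917) = -652917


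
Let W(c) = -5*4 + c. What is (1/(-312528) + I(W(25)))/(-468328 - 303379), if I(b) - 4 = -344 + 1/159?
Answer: 5631650437/12782542400688 ≈ 0.00044057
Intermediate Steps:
W(c) = -20 + c
I(b) = -54059/159 (I(b) = 4 + (-344 + 1/159) = 4 - 54695/159 = -54059/159)
(1/(-312528) + I(W(25)))/(-468328 - 303379) = (1/(-312528) - 54059/159)/(-468328 - 303379) = (-1/312528 - 54059/159)/(-771707) = -5631650437/16563984*(-1/771707) = 5631650437/12782542400688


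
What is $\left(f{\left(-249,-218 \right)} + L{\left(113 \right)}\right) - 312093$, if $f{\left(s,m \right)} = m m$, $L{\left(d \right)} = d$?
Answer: $-264456$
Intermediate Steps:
$f{\left(s,m \right)} = m^{2}$
$\left(f{\left(-249,-218 \right)} + L{\left(113 \right)}\right) - 312093 = \left(\left(-218\right)^{2} + 113\right) - 312093 = \left(47524 + 113\right) - 312093 = 47637 - 312093 = -264456$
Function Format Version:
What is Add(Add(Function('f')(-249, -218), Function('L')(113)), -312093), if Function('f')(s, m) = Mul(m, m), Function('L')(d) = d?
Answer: -264456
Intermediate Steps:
Function('f')(s, m) = Pow(m, 2)
Add(Add(Function('f')(-249, -218), Function('L')(113)), -312093) = Add(Add(Pow(-218, 2), 113), -312093) = Add(Add(47524, 113), -312093) = Add(47637, -312093) = -264456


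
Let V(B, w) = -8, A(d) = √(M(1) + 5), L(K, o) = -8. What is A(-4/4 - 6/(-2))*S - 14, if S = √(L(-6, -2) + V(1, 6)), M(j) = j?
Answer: -14 + 4*I*√6 ≈ -14.0 + 9.798*I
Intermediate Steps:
A(d) = √6 (A(d) = √(1 + 5) = √6)
S = 4*I (S = √(-8 - 8) = √(-16) = 4*I ≈ 4.0*I)
A(-4/4 - 6/(-2))*S - 14 = √6*(4*I) - 14 = 4*I*√6 - 14 = -14 + 4*I*√6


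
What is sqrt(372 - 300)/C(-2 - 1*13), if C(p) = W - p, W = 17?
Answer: 3*sqrt(2)/16 ≈ 0.26516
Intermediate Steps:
C(p) = 17 - p
sqrt(372 - 300)/C(-2 - 1*13) = sqrt(372 - 300)/(17 - (-2 - 1*13)) = sqrt(72)/(17 - (-2 - 13)) = (6*sqrt(2))/(17 - 1*(-15)) = (6*sqrt(2))/(17 + 15) = (6*sqrt(2))/32 = (6*sqrt(2))*(1/32) = 3*sqrt(2)/16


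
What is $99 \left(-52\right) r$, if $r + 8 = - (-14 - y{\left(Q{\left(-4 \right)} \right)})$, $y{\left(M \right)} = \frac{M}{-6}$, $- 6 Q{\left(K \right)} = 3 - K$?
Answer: $-31889$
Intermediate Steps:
$Q{\left(K \right)} = - \frac{1}{2} + \frac{K}{6}$ ($Q{\left(K \right)} = - \frac{3 - K}{6} = - \frac{1}{2} + \frac{K}{6}$)
$y{\left(M \right)} = - \frac{M}{6}$ ($y{\left(M \right)} = M \left(- \frac{1}{6}\right) = - \frac{M}{6}$)
$r = \frac{223}{36}$ ($r = -8 - \left(-14 - - \frac{- \frac{1}{2} + \frac{1}{6} \left(-4\right)}{6}\right) = -8 - \left(-14 - - \frac{- \frac{1}{2} - \frac{2}{3}}{6}\right) = -8 - \left(-14 - \left(- \frac{1}{6}\right) \left(- \frac{7}{6}\right)\right) = -8 - \left(-14 - \frac{7}{36}\right) = -8 - - \frac{511}{36} = -8 + \frac{511}{36} = \frac{223}{36} \approx 6.1944$)
$99 \left(-52\right) r = 99 \left(-52\right) \frac{223}{36} = \left(-5148\right) \frac{223}{36} = -31889$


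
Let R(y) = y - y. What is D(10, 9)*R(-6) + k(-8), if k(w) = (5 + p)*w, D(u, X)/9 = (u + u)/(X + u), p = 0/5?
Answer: -40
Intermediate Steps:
p = 0 (p = 0*(⅕) = 0)
R(y) = 0
D(u, X) = 18*u/(X + u) (D(u, X) = 9*((u + u)/(X + u)) = 9*((2*u)/(X + u)) = 9*(2*u/(X + u)) = 18*u/(X + u))
k(w) = 5*w (k(w) = (5 + 0)*w = 5*w)
D(10, 9)*R(-6) + k(-8) = (18*10/(9 + 10))*0 + 5*(-8) = (18*10/19)*0 - 40 = (18*10*(1/19))*0 - 40 = (180/19)*0 - 40 = 0 - 40 = -40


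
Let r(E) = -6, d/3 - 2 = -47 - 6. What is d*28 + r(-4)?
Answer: -4290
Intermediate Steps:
d = -153 (d = 6 + 3*(-47 - 6) = 6 + 3*(-53) = 6 - 159 = -153)
d*28 + r(-4) = -153*28 - 6 = -4284 - 6 = -4290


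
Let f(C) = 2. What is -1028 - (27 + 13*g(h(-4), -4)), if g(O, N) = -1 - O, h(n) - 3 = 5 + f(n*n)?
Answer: -912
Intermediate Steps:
h(n) = 10 (h(n) = 3 + (5 + 2) = 3 + 7 = 10)
-1028 - (27 + 13*g(h(-4), -4)) = -1028 - (27 + 13*(-1 - 1*10)) = -1028 - (27 + 13*(-1 - 10)) = -1028 - (27 + 13*(-11)) = -1028 - (27 - 143) = -1028 - 1*(-116) = -1028 + 116 = -912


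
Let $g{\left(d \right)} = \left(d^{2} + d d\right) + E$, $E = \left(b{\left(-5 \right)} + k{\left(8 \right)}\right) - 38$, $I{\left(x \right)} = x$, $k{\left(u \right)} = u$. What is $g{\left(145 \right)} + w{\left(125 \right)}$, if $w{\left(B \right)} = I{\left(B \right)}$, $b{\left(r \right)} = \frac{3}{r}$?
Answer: $\frac{210722}{5} \approx 42144.0$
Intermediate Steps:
$w{\left(B \right)} = B$
$E = - \frac{153}{5}$ ($E = \left(\frac{3}{-5} + 8\right) - 38 = \left(3 \left(- \frac{1}{5}\right) + 8\right) - 38 = \left(- \frac{3}{5} + 8\right) - 38 = \frac{37}{5} - 38 = - \frac{153}{5} \approx -30.6$)
$g{\left(d \right)} = - \frac{153}{5} + 2 d^{2}$ ($g{\left(d \right)} = \left(d^{2} + d d\right) - \frac{153}{5} = \left(d^{2} + d^{2}\right) - \frac{153}{5} = 2 d^{2} - \frac{153}{5} = - \frac{153}{5} + 2 d^{2}$)
$g{\left(145 \right)} + w{\left(125 \right)} = \left(- \frac{153}{5} + 2 \cdot 145^{2}\right) + 125 = \left(- \frac{153}{5} + 2 \cdot 21025\right) + 125 = \left(- \frac{153}{5} + 42050\right) + 125 = \frac{210097}{5} + 125 = \frac{210722}{5}$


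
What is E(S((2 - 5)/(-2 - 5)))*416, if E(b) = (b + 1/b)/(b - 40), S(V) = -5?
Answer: 10816/225 ≈ 48.071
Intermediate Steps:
E(b) = (b + 1/b)/(-40 + b)
E(S((2 - 5)/(-2 - 5)))*416 = ((1 + (-5)²)/((-5)*(-40 - 5)))*416 = -⅕*(1 + 25)/(-45)*416 = -⅕*(-1/45)*26*416 = (26/225)*416 = 10816/225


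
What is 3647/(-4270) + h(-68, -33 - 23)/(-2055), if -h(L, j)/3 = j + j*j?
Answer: 304383/83570 ≈ 3.6423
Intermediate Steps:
h(L, j) = -3*j - 3*j² (h(L, j) = -3*(j + j*j) = -3*(j + j²) = -3*j - 3*j²)
3647/(-4270) + h(-68, -33 - 23)/(-2055) = 3647/(-4270) - 3*(-33 - 23)*(1 + (-33 - 23))/(-2055) = 3647*(-1/4270) - 3*(-56)*(1 - 56)*(-1/2055) = -521/610 - 3*(-56)*(-55)*(-1/2055) = -521/610 - 9240*(-1/2055) = -521/610 + 616/137 = 304383/83570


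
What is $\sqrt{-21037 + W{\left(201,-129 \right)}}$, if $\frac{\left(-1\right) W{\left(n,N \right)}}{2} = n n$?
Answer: $i \sqrt{101839} \approx 319.12 i$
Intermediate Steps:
$W{\left(n,N \right)} = - 2 n^{2}$ ($W{\left(n,N \right)} = - 2 n n = - 2 n^{2}$)
$\sqrt{-21037 + W{\left(201,-129 \right)}} = \sqrt{-21037 - 2 \cdot 201^{2}} = \sqrt{-21037 - 80802} = \sqrt{-101839} = i \sqrt{101839}$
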